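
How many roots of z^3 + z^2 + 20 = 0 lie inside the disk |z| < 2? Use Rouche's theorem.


Step 1: On |z| = 2 the three terms have sizes |z^3| = 2^3 = 8, |z^2| = 2^2 = 4, |20| = 20
Step 2: The dominant term is g(z) = 20; let h(z) = z^3 + z^2 so f = g + h
Step 3: On |z| = 2: |g| = 20 and |h| <= 8 + 4 = 12
Step 4: Since 20 > 12, |h| < |g| on |z| = 2, so by Rouche f has the same number of zeros as g inside |z| < 2
Step 5: g(z) = 20 is a nonzero constant with no zeros inside |z| < 2. Answer = 0

0


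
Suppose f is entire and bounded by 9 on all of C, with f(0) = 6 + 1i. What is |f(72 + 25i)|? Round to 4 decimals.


Step 1: By Liouville's theorem, a bounded entire function is constant.
Step 2: f(z) = f(0) = 6 + 1i for all z.
Step 3: |f(w)| = |6 + 1i| = sqrt(36 + 1)
Step 4: = 6.0828

6.0828


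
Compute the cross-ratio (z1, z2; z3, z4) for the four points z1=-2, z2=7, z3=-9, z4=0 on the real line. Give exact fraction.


Step 1: (z1-z3)(z2-z4) = 7 * 7 = 49
Step 2: (z1-z4)(z2-z3) = (-2) * 16 = -32
Step 3: Cross-ratio = -49/32 = -49/32

-49/32


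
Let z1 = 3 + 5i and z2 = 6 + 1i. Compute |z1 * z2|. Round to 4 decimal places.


Step 1: |z1| = sqrt(3^2 + 5^2) = sqrt(34)
Step 2: |z2| = sqrt(6^2 + 1^2) = sqrt(37)
Step 3: |z1*z2| = |z1|*|z2| = sqrt(34) * sqrt(37) = sqrt(34 * 37) = sqrt(1258)
Step 4: = 35.4683

35.4683


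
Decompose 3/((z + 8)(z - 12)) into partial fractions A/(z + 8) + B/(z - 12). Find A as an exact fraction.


Step 1: Multiply both sides by (z + 8) and set z = -8
Step 2: A = 3 / (-8 - 12)
Step 3: A = 3 / (-20)
Step 4: A = -3/20

-3/20


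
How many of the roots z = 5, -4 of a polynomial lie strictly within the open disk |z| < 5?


Step 1: Check each root:
  z = 5: |5| = 5 >= 5
  z = -4: |-4| = 4 < 5
Step 2: Count = 1

1


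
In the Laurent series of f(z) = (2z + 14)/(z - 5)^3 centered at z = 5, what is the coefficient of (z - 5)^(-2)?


Step 1: Write the numerator in powers of (z - 5): 2z + 14 = 2(z - 5) + (2*5 + 14) = 2(z - 5) + 24
Step 2: Divide by (z - 5)^3: f(z) = 24(z - 5)^(-3) + 2(z - 5)^(-2)
Step 3: This finite sum is the Laurent series of f about z = 5.
Step 4: Coefficient of (z - 5)^(-2) = coefficient of (z - 5) in the re-centred numerator = 2

2


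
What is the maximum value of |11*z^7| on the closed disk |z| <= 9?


Step 1: On |z| = 9, |f(z)| = 11 * |z|^7 = 11 * 9^7
Step 2: By maximum modulus principle, maximum is on boundary.
Step 3: Maximum = 11 * 4782969 = 52612659

52612659


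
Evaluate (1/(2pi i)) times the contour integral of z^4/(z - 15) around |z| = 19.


Step 1: f(z) = z^4, a = 15 is inside |z| = 19
Step 2: By Cauchy integral formula: (1/(2pi*i)) * integral = f(a)
Step 3: f(15) = 15^4 = 50625

50625


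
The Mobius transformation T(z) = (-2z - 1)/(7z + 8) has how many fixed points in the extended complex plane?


Step 1: Fixed points satisfy T(z) = z
Step 2: 7z^2 + 10z + 1 = 0
Step 3: Discriminant = 10^2 - 4*7*1 = 72
Step 4: Number of fixed points = 2

2


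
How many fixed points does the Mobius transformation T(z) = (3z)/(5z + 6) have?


Step 1: Fixed points satisfy T(z) = z
Step 2: 5z^2 + 3z = 0
Step 3: Discriminant = 3^2 - 4*5*0 = 9
Step 4: Number of fixed points = 2

2


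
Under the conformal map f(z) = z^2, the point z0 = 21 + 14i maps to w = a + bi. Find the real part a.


Step 1: z0 = 21 + 14i
Step 2: z0^2 = 21^2 - 14^2 + 588i
Step 3: real part = 441 - 196 = 245

245


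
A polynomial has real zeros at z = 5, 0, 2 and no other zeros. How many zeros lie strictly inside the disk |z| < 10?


Step 1: Check each root:
  z = 5: |5| = 5 < 10
  z = 0: |0| = 0 < 10
  z = 2: |2| = 2 < 10
Step 2: Count = 3

3


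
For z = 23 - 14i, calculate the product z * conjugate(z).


Step 1: conj(z) = 23 + 14i
Step 2: z * conj(z) = 23^2 + (-14)^2
Step 3: = 529 + 196 = 725

725


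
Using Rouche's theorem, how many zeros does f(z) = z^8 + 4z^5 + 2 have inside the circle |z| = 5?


Step 1: On |z| = 5 the three terms have sizes |z^8| = 5^8 = 390625, |4z^5| = 4*5^5 = 12500, |2| = 2
Step 2: The dominant term is g(z) = z^8; let h(z) = 4z^5 + 2 so f = g + h
Step 3: On |z| = 5: |g| = 390625 and |h| <= 12500 + 2 = 12502
Step 4: Since 390625 > 12502, |h| < |g| on |z| = 5, so by Rouche f has the same number of zeros as g inside |z| < 5
Step 5: g(z) = z^8 has 8 zeros (all at the origin) inside |z| < 5. Answer = 8

8


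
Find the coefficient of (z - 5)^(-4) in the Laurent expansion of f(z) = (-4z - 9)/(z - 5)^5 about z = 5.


Step 1: Write the numerator in powers of (z - 5): -4z - 9 = -4(z - 5) + (-4*5 - 9) = -4(z - 5) - 29
Step 2: Divide by (z - 5)^5: f(z) = -29(z - 5)^(-5) - 4(z - 5)^(-4)
Step 3: This finite sum is the Laurent series of f about z = 5.
Step 4: Coefficient of (z - 5)^(-4) = coefficient of (z - 5) in the re-centred numerator = -4

-4


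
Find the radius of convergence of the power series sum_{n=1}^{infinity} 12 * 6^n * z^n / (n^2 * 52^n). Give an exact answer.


Step 1: General term a_n = 12 * 6^n / (n^2 * 52^n)
Step 2: By the root test, |a_n|^(1/n) = 12^(1/n) * 6 / (n^(2/n) * 52) -> 6/52 as n -> infinity (since 12^(1/n) -> 1 and n^(2/n) -> 1)
Step 3: R = 1/lim|a_n|^(1/n) = 52/6 = 26/3

26/3


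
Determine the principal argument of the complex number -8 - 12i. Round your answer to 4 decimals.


Step 1: z = -8 - 12i
Step 2: arg(z) = atan2(-12, -8)
Step 3: arg(z) = -2.1588

-2.1588


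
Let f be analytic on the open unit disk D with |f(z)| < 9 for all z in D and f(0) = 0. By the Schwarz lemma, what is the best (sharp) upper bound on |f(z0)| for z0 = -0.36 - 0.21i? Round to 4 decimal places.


Step 1: g = f/9 maps D -> D with g(0) = 0, so by the Schwarz lemma |g(z)| <= |z|, i.e. |f(z)| <= 9|z|; this is sharp (f(z) = 9z).
Step 2: |z0|^2 = (-0.36)^2 + (-0.21)^2 = 0.1737
Step 3: |z0| = sqrt(0.1737) = 0.416773
Step 4: Best bound = 9 * |z0| = 9 * 0.416773 = 3.751

3.751


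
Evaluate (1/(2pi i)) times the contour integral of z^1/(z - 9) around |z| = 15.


Step 1: f(z) = z^1, a = 9 is inside |z| = 15
Step 2: By Cauchy integral formula: (1/(2pi*i)) * integral = f(a)
Step 3: f(9) = 9^1 = 9

9


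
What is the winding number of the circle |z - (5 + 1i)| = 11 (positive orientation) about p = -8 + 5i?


Step 1: Center c = (5, 1), radius = 11
Step 2: |p - c|^2 = (-13)^2 + 4^2 = 185
Step 3: r^2 = 121
Step 4: |p-c| > r so winding number = 0

0


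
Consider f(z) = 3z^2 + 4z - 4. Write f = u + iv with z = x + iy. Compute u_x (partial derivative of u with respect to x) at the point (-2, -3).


Step 1: f(z) = 3(x+iy)^2 + 4(x+iy) - 4
Step 2: u = 3(x^2 - y^2) + 4x - 4
Step 3: u_x = 6x + 4
Step 4: At (-2, -3): u_x = -12 + 4 = -8

-8


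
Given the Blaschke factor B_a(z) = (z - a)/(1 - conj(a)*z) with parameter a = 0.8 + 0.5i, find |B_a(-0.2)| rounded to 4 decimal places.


Step 1: Numerator z0 - a = -0.2 - (0.8 + 0.5i) = -1 - 0.5i
Step 2: Denominator 1 - conj(a)*z0 = 1 - (0.8 - 0.5i)*(-0.2) = 1.16 - 0.1i
Step 3: |z0 - a|^2 = (-1)^2 + (-0.5)^2 = 1.25; |1 - conj(a)*z0|^2 = 1.16^2 + (-0.1)^2 = 1.3556
Step 4: |B_a(-0.2)| = sqrt(1.25 / 1.3556) = sqrt(0.922101)
Step 5: = 0.9603

0.9603


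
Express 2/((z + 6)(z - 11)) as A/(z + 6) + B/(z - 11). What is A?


Step 1: Multiply both sides by (z + 6) and set z = -6
Step 2: A = 2 / (-6 - 11)
Step 3: A = 2 / (-17)
Step 4: A = -2/17

-2/17


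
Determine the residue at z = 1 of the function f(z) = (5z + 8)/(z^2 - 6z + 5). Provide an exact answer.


Step 1: Q(z) = z^2 - 6z + 5 = (z - 1)(z - 5)
Step 2: Q'(z) = 2z - 6
Step 3: Q'(1) = -4, P(1) = 13
Step 4: Res = P(1)/Q'(1) = 13/(-4) = -13/4

-13/4


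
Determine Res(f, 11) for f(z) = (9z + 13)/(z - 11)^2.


Step 1: Pole of order 2 at z = 11
Step 2: Res = lim d/dz [(z - 11)^2 * f(z)] as z -> 11
Step 3: (z - 11)^2 * f(z) = 9z + 13
Step 4: d/dz[9z + 13] = 9

9


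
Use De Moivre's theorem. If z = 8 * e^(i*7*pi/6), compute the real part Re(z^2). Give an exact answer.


Step 1: By De Moivre's theorem, z^2 = 8^2 * e^(i*2*7*pi/6) = 64 * (cos(7*pi/3) + i*sin(7*pi/3))
Step 2: |z|^2 = 8^2 = 64
Step 3: Reduce the angle mod 2*pi: 7*pi/3 - 2*pi = pi/3
Step 4: cos(pi/3) = 1/2
Step 5: Re(z^2) = 64 * 1/2 = 32

32


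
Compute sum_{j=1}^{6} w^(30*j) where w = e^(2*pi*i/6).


Step 1: The sum sum_{j=1}^{n} w^(k*j) equals n if n | k, else 0.
Step 2: Here n = 6, k = 30
Step 3: Does n divide k? 6 | 30 -> True
Step 4: Sum = 6

6


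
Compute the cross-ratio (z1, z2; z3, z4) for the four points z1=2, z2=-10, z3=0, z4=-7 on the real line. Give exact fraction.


Step 1: (z1-z3)(z2-z4) = 2 * (-3) = -6
Step 2: (z1-z4)(z2-z3) = 9 * (-10) = -90
Step 3: Cross-ratio = 6/90 = 1/15

1/15


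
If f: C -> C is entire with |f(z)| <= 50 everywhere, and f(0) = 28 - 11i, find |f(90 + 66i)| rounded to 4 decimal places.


Step 1: By Liouville's theorem, a bounded entire function is constant.
Step 2: f(z) = f(0) = 28 - 11i for all z.
Step 3: |f(w)| = |28 - 11i| = sqrt(784 + 121)
Step 4: = 30.0832

30.0832


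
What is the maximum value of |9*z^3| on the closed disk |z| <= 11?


Step 1: On |z| = 11, |f(z)| = 9 * |z|^3 = 9 * 11^3
Step 2: By maximum modulus principle, maximum is on boundary.
Step 3: Maximum = 9 * 1331 = 11979

11979


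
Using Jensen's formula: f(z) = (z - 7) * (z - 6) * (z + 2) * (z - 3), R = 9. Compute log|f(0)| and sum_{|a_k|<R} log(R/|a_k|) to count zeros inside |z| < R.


Jensen's formula: (1/2pi)*integral log|f(Re^it)|dt = log|f(0)| + sum_{|a_k|<R} log(R/|a_k|)
Step 1: f(0) = (-7) * (-6) * 2 * (-3) = -252
Step 2: log|f(0)| = log|7| + log|6| + log|-2| + log|3| = 5.5294
Step 3: Zeros inside |z| < 9: 7, 6, -2, 3
Step 4: Jensen sum = log(9/7) + log(9/6) + log(9/2) + log(9/3) = 3.2595
Step 5: n(R) = number of terms in the Jensen sum = count of zeros inside |z| < 9 = 4

4


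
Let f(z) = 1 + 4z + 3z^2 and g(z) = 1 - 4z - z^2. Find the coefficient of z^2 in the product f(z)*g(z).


Step 1: z^2 term in f*g comes from: (1)*(-z^2) + (4z)*(-4z) + (3z^2)*(1)
Step 2: = -1 - 16 + 3
Step 3: = -14

-14


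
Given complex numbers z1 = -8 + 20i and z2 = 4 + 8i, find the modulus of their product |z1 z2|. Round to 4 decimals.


Step 1: |z1| = sqrt((-8)^2 + 20^2) = sqrt(464)
Step 2: |z2| = sqrt(4^2 + 8^2) = sqrt(80)
Step 3: |z1*z2| = |z1|*|z2| = sqrt(464) * sqrt(80) = sqrt(464 * 80) = sqrt(37120)
Step 4: = 192.6655

192.6655


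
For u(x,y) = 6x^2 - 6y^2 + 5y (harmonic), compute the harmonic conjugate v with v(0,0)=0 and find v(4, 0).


Step 1: v_x = -u_y = 12y - 5
Step 2: v_y = u_x = 12x + 0
Step 3: v = 12xy - 5x + C
Step 4: v(0,0) = 0 => C = 0
Step 5: v(4, 0) = -20

-20


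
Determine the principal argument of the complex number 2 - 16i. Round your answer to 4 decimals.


Step 1: z = 2 - 16i
Step 2: arg(z) = atan2(-16, 2)
Step 3: arg(z) = -1.4464

-1.4464


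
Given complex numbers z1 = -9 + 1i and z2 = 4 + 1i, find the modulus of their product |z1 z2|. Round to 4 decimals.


Step 1: |z1| = sqrt((-9)^2 + 1^2) = sqrt(82)
Step 2: |z2| = sqrt(4^2 + 1^2) = sqrt(17)
Step 3: |z1*z2| = |z1|*|z2| = sqrt(82) * sqrt(17) = sqrt(82 * 17) = sqrt(1394)
Step 4: = 37.3363

37.3363


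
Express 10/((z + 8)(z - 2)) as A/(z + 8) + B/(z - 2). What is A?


Step 1: Multiply both sides by (z + 8) and set z = -8
Step 2: A = 10 / (-8 - 2)
Step 3: A = 10 / (-10)
Step 4: A = -1

-1


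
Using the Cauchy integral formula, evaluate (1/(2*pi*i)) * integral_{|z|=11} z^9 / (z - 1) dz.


Step 1: f(z) = z^9, a = 1 is inside |z| = 11
Step 2: By Cauchy integral formula: (1/(2pi*i)) * integral = f(a)
Step 3: f(1) = 1^9 = 1

1


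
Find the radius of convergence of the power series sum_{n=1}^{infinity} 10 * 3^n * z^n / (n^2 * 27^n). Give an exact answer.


Step 1: General term a_n = 10 * 3^n / (n^2 * 27^n)
Step 2: By the root test, |a_n|^(1/n) = 10^(1/n) * 3 / (n^(2/n) * 27) -> 3/27 as n -> infinity (since 10^(1/n) -> 1 and n^(2/n) -> 1)
Step 3: R = 1/lim|a_n|^(1/n) = 27/3 = 9

9


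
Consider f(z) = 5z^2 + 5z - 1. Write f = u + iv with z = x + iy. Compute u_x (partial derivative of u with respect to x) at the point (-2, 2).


Step 1: f(z) = 5(x+iy)^2 + 5(x+iy) - 1
Step 2: u = 5(x^2 - y^2) + 5x - 1
Step 3: u_x = 10x + 5
Step 4: At (-2, 2): u_x = -20 + 5 = -15

-15


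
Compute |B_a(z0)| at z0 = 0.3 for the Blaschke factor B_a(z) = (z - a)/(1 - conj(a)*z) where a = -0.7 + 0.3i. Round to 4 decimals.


Step 1: Numerator z0 - a = 0.3 - (-0.7 + 0.3i) = 1 - 0.3i
Step 2: Denominator 1 - conj(a)*z0 = 1 - (-0.7 - 0.3i)*0.3 = 1.21 + 0.09i
Step 3: |z0 - a|^2 = 1^2 + (-0.3)^2 = 1.09; |1 - conj(a)*z0|^2 = 1.21^2 + 0.09^2 = 1.4722
Step 4: |B_a(0.3)| = sqrt(1.09 / 1.4722) = sqrt(0.740389)
Step 5: = 0.8605

0.8605


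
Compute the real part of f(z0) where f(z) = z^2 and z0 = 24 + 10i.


Step 1: z0 = 24 + 10i
Step 2: z0^2 = 24^2 - 10^2 + 480i
Step 3: real part = 576 - 100 = 476

476


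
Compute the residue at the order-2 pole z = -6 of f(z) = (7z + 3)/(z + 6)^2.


Step 1: Pole of order 2 at z = -6
Step 2: Res = lim d/dz [(z + 6)^2 * f(z)] as z -> -6
Step 3: (z + 6)^2 * f(z) = 7z + 3
Step 4: d/dz[7z + 3] = 7

7


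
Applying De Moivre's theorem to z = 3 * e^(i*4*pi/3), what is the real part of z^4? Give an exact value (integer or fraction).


Step 1: By De Moivre's theorem, z^4 = 3^4 * e^(i*4*4*pi/3) = 81 * (cos(16*pi/3) + i*sin(16*pi/3))
Step 2: |z|^4 = 3^4 = 81
Step 3: Reduce the angle mod 2*pi: 16*pi/3 - 4*pi = 4*pi/3
Step 4: cos(4*pi/3) = -1/2
Step 5: Re(z^4) = 81 * (-1/2) = -81/2

-81/2


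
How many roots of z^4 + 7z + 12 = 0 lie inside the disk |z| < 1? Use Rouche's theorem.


Step 1: On |z| = 1 the three terms have sizes |z^4| = 1^4 = 1, |7z| = 7*1 = 7, |12| = 12
Step 2: The dominant term is g(z) = 12; let h(z) = z^4 + 7z so f = g + h
Step 3: On |z| = 1: |g| = 12 and |h| <= 1 + 7 = 8
Step 4: Since 12 > 8, |h| < |g| on |z| = 1, so by Rouche f has the same number of zeros as g inside |z| < 1
Step 5: g(z) = 12 is a nonzero constant with no zeros inside |z| < 1. Answer = 0

0


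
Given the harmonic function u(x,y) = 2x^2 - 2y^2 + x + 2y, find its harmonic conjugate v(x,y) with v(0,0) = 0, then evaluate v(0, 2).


Step 1: v_x = -u_y = 4y - 2
Step 2: v_y = u_x = 4x + 1
Step 3: v = 4xy - 2x + y + C
Step 4: v(0,0) = 0 => C = 0
Step 5: v(0, 2) = 2

2


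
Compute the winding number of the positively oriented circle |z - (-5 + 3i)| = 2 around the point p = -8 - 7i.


Step 1: Center c = (-5, 3), radius = 2
Step 2: |p - c|^2 = (-3)^2 + (-10)^2 = 109
Step 3: r^2 = 4
Step 4: |p-c| > r so winding number = 0

0


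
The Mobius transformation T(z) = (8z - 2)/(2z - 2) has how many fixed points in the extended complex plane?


Step 1: Fixed points satisfy T(z) = z
Step 2: 2z^2 - 10z + 2 = 0
Step 3: Discriminant = (-10)^2 - 4*2*2 = 84
Step 4: Number of fixed points = 2

2


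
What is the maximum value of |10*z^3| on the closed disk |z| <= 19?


Step 1: On |z| = 19, |f(z)| = 10 * |z|^3 = 10 * 19^3
Step 2: By maximum modulus principle, maximum is on boundary.
Step 3: Maximum = 10 * 6859 = 68590

68590


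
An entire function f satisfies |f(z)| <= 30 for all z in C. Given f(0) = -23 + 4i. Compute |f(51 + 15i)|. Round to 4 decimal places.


Step 1: By Liouville's theorem, a bounded entire function is constant.
Step 2: f(z) = f(0) = -23 + 4i for all z.
Step 3: |f(w)| = |-23 + 4i| = sqrt(529 + 16)
Step 4: = 23.3452

23.3452


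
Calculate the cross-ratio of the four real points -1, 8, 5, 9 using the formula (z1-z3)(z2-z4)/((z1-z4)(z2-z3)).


Step 1: (z1-z3)(z2-z4) = (-6) * (-1) = 6
Step 2: (z1-z4)(z2-z3) = (-10) * 3 = -30
Step 3: Cross-ratio = -6/30 = -1/5

-1/5


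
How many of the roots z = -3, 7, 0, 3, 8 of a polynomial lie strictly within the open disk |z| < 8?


Step 1: Check each root:
  z = -3: |-3| = 3 < 8
  z = 7: |7| = 7 < 8
  z = 0: |0| = 0 < 8
  z = 3: |3| = 3 < 8
  z = 8: |8| = 8 >= 8
Step 2: Count = 4

4


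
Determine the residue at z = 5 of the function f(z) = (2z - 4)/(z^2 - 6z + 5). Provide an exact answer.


Step 1: Q(z) = z^2 - 6z + 5 = (z - 5)(z - 1)
Step 2: Q'(z) = 2z - 6
Step 3: Q'(5) = 4, P(5) = 6
Step 4: Res = P(5)/Q'(5) = 6/4 = 3/2

3/2


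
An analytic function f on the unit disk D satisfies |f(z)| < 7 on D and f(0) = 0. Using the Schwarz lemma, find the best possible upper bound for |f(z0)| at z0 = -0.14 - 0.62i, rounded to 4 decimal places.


Step 1: g = f/7 maps D -> D with g(0) = 0, so by the Schwarz lemma |g(z)| <= |z|, i.e. |f(z)| <= 7|z|; this is sharp (f(z) = 7z).
Step 2: |z0|^2 = (-0.14)^2 + (-0.62)^2 = 0.404
Step 3: |z0| = sqrt(0.404) = 0.63561
Step 4: Best bound = 7 * |z0| = 7 * 0.63561 = 4.4493

4.4493


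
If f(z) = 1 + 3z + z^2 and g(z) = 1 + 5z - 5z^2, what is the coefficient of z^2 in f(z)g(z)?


Step 1: z^2 term in f*g comes from: (1)*(-5z^2) + (3z)*(5z) + (z^2)*(1)
Step 2: = -5 + 15 + 1
Step 3: = 11

11


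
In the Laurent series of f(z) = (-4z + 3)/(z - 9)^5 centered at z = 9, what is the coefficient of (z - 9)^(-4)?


Step 1: Write the numerator in powers of (z - 9): -4z + 3 = -4(z - 9) + (-4*9 + 3) = -4(z - 9) - 33
Step 2: Divide by (z - 9)^5: f(z) = -33(z - 9)^(-5) - 4(z - 9)^(-4)
Step 3: This finite sum is the Laurent series of f about z = 9.
Step 4: Coefficient of (z - 9)^(-4) = coefficient of (z - 9) in the re-centred numerator = -4

-4


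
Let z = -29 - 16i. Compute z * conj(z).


Step 1: conj(z) = -29 + 16i
Step 2: z * conj(z) = (-29)^2 + (-16)^2
Step 3: = 841 + 256 = 1097

1097


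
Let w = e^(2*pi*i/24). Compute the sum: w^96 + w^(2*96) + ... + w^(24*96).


Step 1: The sum sum_{j=1}^{n} w^(k*j) equals n if n | k, else 0.
Step 2: Here n = 24, k = 96
Step 3: Does n divide k? 24 | 96 -> True
Step 4: Sum = 24

24


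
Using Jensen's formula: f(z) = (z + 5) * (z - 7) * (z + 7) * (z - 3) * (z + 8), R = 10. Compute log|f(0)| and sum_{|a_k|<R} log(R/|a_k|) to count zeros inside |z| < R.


Jensen's formula: (1/2pi)*integral log|f(Re^it)|dt = log|f(0)| + sum_{|a_k|<R} log(R/|a_k|)
Step 1: f(0) = 5 * (-7) * 7 * (-3) * 8 = 5880
Step 2: log|f(0)| = log|-5| + log|7| + log|-7| + log|3| + log|-8| = 8.6793
Step 3: Zeros inside |z| < 10: -5, 7, -7, 3, -8
Step 4: Jensen sum = log(10/5) + log(10/7) + log(10/7) + log(10/3) + log(10/8) = 2.8336
Step 5: n(R) = number of terms in the Jensen sum = count of zeros inside |z| < 10 = 5

5


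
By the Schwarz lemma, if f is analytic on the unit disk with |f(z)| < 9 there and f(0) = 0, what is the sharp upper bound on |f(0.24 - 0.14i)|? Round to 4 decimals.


Step 1: g = f/9 maps D -> D with g(0) = 0, so by the Schwarz lemma |g(z)| <= |z|, i.e. |f(z)| <= 9|z|; this is sharp (f(z) = 9z).
Step 2: |z0|^2 = 0.24^2 + (-0.14)^2 = 0.0772
Step 3: |z0| = sqrt(0.0772) = 0.277849
Step 4: Best bound = 9 * |z0| = 9 * 0.277849 = 2.5006

2.5006


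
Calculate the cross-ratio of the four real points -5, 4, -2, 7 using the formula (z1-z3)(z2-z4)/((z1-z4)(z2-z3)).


Step 1: (z1-z3)(z2-z4) = (-3) * (-3) = 9
Step 2: (z1-z4)(z2-z3) = (-12) * 6 = -72
Step 3: Cross-ratio = -9/72 = -1/8

-1/8


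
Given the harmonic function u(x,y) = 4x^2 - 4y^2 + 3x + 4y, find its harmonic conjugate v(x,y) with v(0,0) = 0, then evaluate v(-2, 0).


Step 1: v_x = -u_y = 8y - 4
Step 2: v_y = u_x = 8x + 3
Step 3: v = 8xy - 4x + 3y + C
Step 4: v(0,0) = 0 => C = 0
Step 5: v(-2, 0) = 8

8


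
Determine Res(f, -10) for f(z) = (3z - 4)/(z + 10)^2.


Step 1: Pole of order 2 at z = -10
Step 2: Res = lim d/dz [(z + 10)^2 * f(z)] as z -> -10
Step 3: (z + 10)^2 * f(z) = 3z - 4
Step 4: d/dz[3z - 4] = 3

3


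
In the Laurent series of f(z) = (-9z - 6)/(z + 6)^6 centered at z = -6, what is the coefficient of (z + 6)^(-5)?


Step 1: Write the numerator in powers of (z + 6): -9z - 6 = -9(z + 6) + (-9*(-6) - 6) = -9(z + 6) + 48
Step 2: Divide by (z + 6)^6: f(z) = 48(z + 6)^(-6) - 9(z + 6)^(-5)
Step 3: This finite sum is the Laurent series of f about z = -6.
Step 4: Coefficient of (z + 6)^(-5) = coefficient of (z + 6) in the re-centred numerator = -9

-9


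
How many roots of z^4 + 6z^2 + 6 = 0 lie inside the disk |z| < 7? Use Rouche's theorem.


Step 1: On |z| = 7 the three terms have sizes |z^4| = 7^4 = 2401, |6z^2| = 6*7^2 = 294, |6| = 6
Step 2: The dominant term is g(z) = z^4; let h(z) = 6z^2 + 6 so f = g + h
Step 3: On |z| = 7: |g| = 2401 and |h| <= 294 + 6 = 300
Step 4: Since 2401 > 300, |h| < |g| on |z| = 7, so by Rouche f has the same number of zeros as g inside |z| < 7
Step 5: g(z) = z^4 has 4 zeros (all at the origin) inside |z| < 7. Answer = 4

4


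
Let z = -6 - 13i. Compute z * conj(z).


Step 1: conj(z) = -6 + 13i
Step 2: z * conj(z) = (-6)^2 + (-13)^2
Step 3: = 36 + 169 = 205

205


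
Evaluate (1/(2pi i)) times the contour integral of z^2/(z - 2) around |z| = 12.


Step 1: f(z) = z^2, a = 2 is inside |z| = 12
Step 2: By Cauchy integral formula: (1/(2pi*i)) * integral = f(a)
Step 3: f(2) = 2^2 = 4

4


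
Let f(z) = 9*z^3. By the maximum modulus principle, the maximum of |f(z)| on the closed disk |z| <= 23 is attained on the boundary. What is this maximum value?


Step 1: On |z| = 23, |f(z)| = 9 * |z|^3 = 9 * 23^3
Step 2: By maximum modulus principle, maximum is on boundary.
Step 3: Maximum = 9 * 12167 = 109503

109503


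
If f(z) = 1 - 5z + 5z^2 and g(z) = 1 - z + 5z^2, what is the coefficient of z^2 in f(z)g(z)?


Step 1: z^2 term in f*g comes from: (1)*(5z^2) + (-5z)*(-z) + (5z^2)*(1)
Step 2: = 5 + 5 + 5
Step 3: = 15

15


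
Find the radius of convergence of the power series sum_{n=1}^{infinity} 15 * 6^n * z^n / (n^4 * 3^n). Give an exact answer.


Step 1: General term a_n = 15 * 6^n / (n^4 * 3^n)
Step 2: By the root test, |a_n|^(1/n) = 15^(1/n) * 6 / (n^(4/n) * 3) -> 6/3 as n -> infinity (since 15^(1/n) -> 1 and n^(4/n) -> 1)
Step 3: R = 1/lim|a_n|^(1/n) = 3/6 = 1/2

1/2


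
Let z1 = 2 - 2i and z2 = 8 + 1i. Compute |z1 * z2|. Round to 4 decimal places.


Step 1: |z1| = sqrt(2^2 + (-2)^2) = sqrt(8)
Step 2: |z2| = sqrt(8^2 + 1^2) = sqrt(65)
Step 3: |z1*z2| = |z1|*|z2| = sqrt(8) * sqrt(65) = sqrt(8 * 65) = sqrt(520)
Step 4: = 22.8035

22.8035


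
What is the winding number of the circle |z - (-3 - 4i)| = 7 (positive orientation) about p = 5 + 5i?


Step 1: Center c = (-3, -4), radius = 7
Step 2: |p - c|^2 = 8^2 + 9^2 = 145
Step 3: r^2 = 49
Step 4: |p-c| > r so winding number = 0

0


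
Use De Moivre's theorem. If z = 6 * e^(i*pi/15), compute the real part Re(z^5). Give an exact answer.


Step 1: By De Moivre's theorem, z^5 = 6^5 * e^(i*5*pi/15) = 7776 * (cos(pi/3) + i*sin(pi/3))
Step 2: |z|^5 = 6^5 = 7776
Step 3: The angle pi/3 already lies in [0, 2*pi)
Step 4: cos(pi/3) = 1/2
Step 5: Re(z^5) = 7776 * 1/2 = 3888

3888


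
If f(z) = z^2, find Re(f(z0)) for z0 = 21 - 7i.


Step 1: z0 = 21 - 7i
Step 2: z0^2 = 21^2 - (-7)^2 - 294i
Step 3: real part = 441 - 49 = 392

392


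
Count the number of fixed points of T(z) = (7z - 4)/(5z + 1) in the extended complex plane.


Step 1: Fixed points satisfy T(z) = z
Step 2: 5z^2 - 6z + 4 = 0
Step 3: Discriminant = (-6)^2 - 4*5*4 = -44
Step 4: Number of fixed points = 2

2


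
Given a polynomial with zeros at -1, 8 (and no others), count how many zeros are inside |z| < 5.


Step 1: Check each root:
  z = -1: |-1| = 1 < 5
  z = 8: |8| = 8 >= 5
Step 2: Count = 1

1


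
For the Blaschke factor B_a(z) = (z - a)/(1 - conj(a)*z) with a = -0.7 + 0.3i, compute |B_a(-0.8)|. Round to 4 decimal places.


Step 1: Numerator z0 - a = -0.8 - (-0.7 + 0.3i) = -0.1 - 0.3i
Step 2: Denominator 1 - conj(a)*z0 = 1 - (-0.7 - 0.3i)*(-0.8) = 0.44 - 0.24i
Step 3: |z0 - a|^2 = (-0.1)^2 + (-0.3)^2 = 0.1; |1 - conj(a)*z0|^2 = 0.44^2 + (-0.24)^2 = 0.2512
Step 4: |B_a(-0.8)| = sqrt(0.1 / 0.2512) = sqrt(0.398089)
Step 5: = 0.6309

0.6309


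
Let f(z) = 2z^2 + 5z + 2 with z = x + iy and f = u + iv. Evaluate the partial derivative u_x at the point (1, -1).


Step 1: f(z) = 2(x+iy)^2 + 5(x+iy) + 2
Step 2: u = 2(x^2 - y^2) + 5x + 2
Step 3: u_x = 4x + 5
Step 4: At (1, -1): u_x = 4 + 5 = 9

9


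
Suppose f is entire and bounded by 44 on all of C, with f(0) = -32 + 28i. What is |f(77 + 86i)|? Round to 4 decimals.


Step 1: By Liouville's theorem, a bounded entire function is constant.
Step 2: f(z) = f(0) = -32 + 28i for all z.
Step 3: |f(w)| = |-32 + 28i| = sqrt(1024 + 784)
Step 4: = 42.5206

42.5206


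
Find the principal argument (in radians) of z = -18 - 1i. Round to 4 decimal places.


Step 1: z = -18 - 1i
Step 2: arg(z) = atan2(-1, -18)
Step 3: arg(z) = -3.0861

-3.0861


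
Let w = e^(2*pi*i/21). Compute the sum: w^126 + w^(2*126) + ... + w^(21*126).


Step 1: The sum sum_{j=1}^{n} w^(k*j) equals n if n | k, else 0.
Step 2: Here n = 21, k = 126
Step 3: Does n divide k? 21 | 126 -> True
Step 4: Sum = 21

21


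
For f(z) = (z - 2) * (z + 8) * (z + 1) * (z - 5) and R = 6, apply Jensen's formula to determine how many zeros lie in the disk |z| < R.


Jensen's formula: (1/2pi)*integral log|f(Re^it)|dt = log|f(0)| + sum_{|a_k|<R} log(R/|a_k|)
Step 1: f(0) = (-2) * 8 * 1 * (-5) = 80
Step 2: log|f(0)| = log|2| + log|-8| + log|-1| + log|5| = 4.382
Step 3: Zeros inside |z| < 6: 2, -1, 5
Step 4: Jensen sum = log(6/2) + log(6/1) + log(6/5) = 3.0727
Step 5: n(R) = number of terms in the Jensen sum = count of zeros inside |z| < 6 = 3

3


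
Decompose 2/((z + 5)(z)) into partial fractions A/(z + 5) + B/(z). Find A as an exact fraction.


Step 1: Multiply both sides by (z + 5) and set z = -5
Step 2: A = 2 / (-5 - 0)
Step 3: A = 2 / (-5)
Step 4: A = -2/5

-2/5


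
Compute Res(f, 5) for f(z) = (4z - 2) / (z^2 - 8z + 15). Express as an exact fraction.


Step 1: Q(z) = z^2 - 8z + 15 = (z - 5)(z - 3)
Step 2: Q'(z) = 2z - 8
Step 3: Q'(5) = 2, P(5) = 18
Step 4: Res = P(5)/Q'(5) = 18/2 = 9

9


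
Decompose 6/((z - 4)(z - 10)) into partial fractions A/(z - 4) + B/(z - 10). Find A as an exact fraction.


Step 1: Multiply both sides by (z - 4) and set z = 4
Step 2: A = 6 / (4 - 10)
Step 3: A = 6 / (-6)
Step 4: A = -1

-1


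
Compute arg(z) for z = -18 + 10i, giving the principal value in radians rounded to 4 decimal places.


Step 1: z = -18 + 10i
Step 2: arg(z) = atan2(10, -18)
Step 3: arg(z) = 2.6345

2.6345


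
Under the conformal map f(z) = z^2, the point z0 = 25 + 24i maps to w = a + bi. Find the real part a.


Step 1: z0 = 25 + 24i
Step 2: z0^2 = 25^2 - 24^2 + 1200i
Step 3: real part = 625 - 576 = 49

49


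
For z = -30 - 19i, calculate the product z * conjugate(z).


Step 1: conj(z) = -30 + 19i
Step 2: z * conj(z) = (-30)^2 + (-19)^2
Step 3: = 900 + 361 = 1261

1261


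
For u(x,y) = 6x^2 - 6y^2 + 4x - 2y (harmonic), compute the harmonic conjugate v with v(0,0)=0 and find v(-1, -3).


Step 1: v_x = -u_y = 12y + 2
Step 2: v_y = u_x = 12x + 4
Step 3: v = 12xy + 2x + 4y + C
Step 4: v(0,0) = 0 => C = 0
Step 5: v(-1, -3) = 22

22


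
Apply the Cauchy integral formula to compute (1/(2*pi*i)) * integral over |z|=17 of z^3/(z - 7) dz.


Step 1: f(z) = z^3, a = 7 is inside |z| = 17
Step 2: By Cauchy integral formula: (1/(2pi*i)) * integral = f(a)
Step 3: f(7) = 7^3 = 343

343


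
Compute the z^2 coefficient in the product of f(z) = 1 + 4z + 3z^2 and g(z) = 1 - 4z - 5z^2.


Step 1: z^2 term in f*g comes from: (1)*(-5z^2) + (4z)*(-4z) + (3z^2)*(1)
Step 2: = -5 - 16 + 3
Step 3: = -18

-18


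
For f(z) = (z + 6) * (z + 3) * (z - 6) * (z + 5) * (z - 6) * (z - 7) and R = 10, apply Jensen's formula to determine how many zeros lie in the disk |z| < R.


Jensen's formula: (1/2pi)*integral log|f(Re^it)|dt = log|f(0)| + sum_{|a_k|<R} log(R/|a_k|)
Step 1: f(0) = 6 * 3 * (-6) * 5 * (-6) * (-7) = -22680
Step 2: log|f(0)| = log|-6| + log|-3| + log|6| + log|-5| + log|6| + log|7| = 10.0292
Step 3: Zeros inside |z| < 10: -6, -3, 6, -5, 6, 7
Step 4: Jensen sum = log(10/6) + log(10/3) + log(10/6) + log(10/5) + log(10/6) + log(10/7) = 3.7863
Step 5: n(R) = number of terms in the Jensen sum = count of zeros inside |z| < 10 = 6

6


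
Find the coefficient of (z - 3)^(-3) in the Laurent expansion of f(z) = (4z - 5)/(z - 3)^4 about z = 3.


Step 1: Write the numerator in powers of (z - 3): 4z - 5 = 4(z - 3) + (4*3 - 5) = 4(z - 3) + 7
Step 2: Divide by (z - 3)^4: f(z) = 7(z - 3)^(-4) + 4(z - 3)^(-3)
Step 3: This finite sum is the Laurent series of f about z = 3.
Step 4: Coefficient of (z - 3)^(-3) = coefficient of (z - 3) in the re-centred numerator = 4

4


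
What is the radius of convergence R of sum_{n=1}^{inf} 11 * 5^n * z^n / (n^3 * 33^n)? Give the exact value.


Step 1: General term a_n = 11 * 5^n / (n^3 * 33^n)
Step 2: By the root test, |a_n|^(1/n) = 11^(1/n) * 5 / (n^(3/n) * 33) -> 5/33 as n -> infinity (since 11^(1/n) -> 1 and n^(3/n) -> 1)
Step 3: R = 1/lim|a_n|^(1/n) = 33/5

33/5


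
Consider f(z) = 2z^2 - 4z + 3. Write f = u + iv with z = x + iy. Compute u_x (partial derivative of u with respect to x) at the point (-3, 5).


Step 1: f(z) = 2(x+iy)^2 - 4(x+iy) + 3
Step 2: u = 2(x^2 - y^2) - 4x + 3
Step 3: u_x = 4x - 4
Step 4: At (-3, 5): u_x = -12 - 4 = -16

-16


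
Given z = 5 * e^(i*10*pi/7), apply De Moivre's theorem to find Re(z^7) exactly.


Step 1: By De Moivre's theorem, z^7 = 5^7 * e^(i*7*10*pi/7) = 78125 * (cos(10*pi) + i*sin(10*pi))
Step 2: |z|^7 = 5^7 = 78125
Step 3: Reduce the angle mod 2*pi: 10*pi - 10*pi = 0
Step 4: cos(0) = 1
Step 5: Re(z^7) = 78125 * 1 = 78125

78125


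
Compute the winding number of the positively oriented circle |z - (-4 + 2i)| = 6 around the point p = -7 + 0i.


Step 1: Center c = (-4, 2), radius = 6
Step 2: |p - c|^2 = (-3)^2 + (-2)^2 = 13
Step 3: r^2 = 36
Step 4: |p-c| < r so winding number = 1

1


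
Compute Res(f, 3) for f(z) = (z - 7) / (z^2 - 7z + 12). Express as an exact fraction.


Step 1: Q(z) = z^2 - 7z + 12 = (z - 3)(z - 4)
Step 2: Q'(z) = 2z - 7
Step 3: Q'(3) = -1, P(3) = -4
Step 4: Res = P(3)/Q'(3) = -4/(-1) = 4

4


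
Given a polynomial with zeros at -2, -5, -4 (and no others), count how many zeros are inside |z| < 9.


Step 1: Check each root:
  z = -2: |-2| = 2 < 9
  z = -5: |-5| = 5 < 9
  z = -4: |-4| = 4 < 9
Step 2: Count = 3

3


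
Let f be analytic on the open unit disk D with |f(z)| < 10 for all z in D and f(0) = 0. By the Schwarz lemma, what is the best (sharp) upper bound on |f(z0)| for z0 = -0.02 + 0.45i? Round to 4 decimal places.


Step 1: g = f/10 maps D -> D with g(0) = 0, so by the Schwarz lemma |g(z)| <= |z|, i.e. |f(z)| <= 10|z|; this is sharp (f(z) = 10z).
Step 2: |z0|^2 = (-0.02)^2 + 0.45^2 = 0.2029
Step 3: |z0| = sqrt(0.2029) = 0.450444
Step 4: Best bound = 10 * |z0| = 10 * 0.450444 = 4.5044

4.5044


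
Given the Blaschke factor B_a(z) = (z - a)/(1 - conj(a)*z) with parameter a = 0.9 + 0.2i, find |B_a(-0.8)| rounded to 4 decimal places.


Step 1: Numerator z0 - a = -0.8 - (0.9 + 0.2i) = -1.7 - 0.2i
Step 2: Denominator 1 - conj(a)*z0 = 1 - (0.9 - 0.2i)*(-0.8) = 1.72 - 0.16i
Step 3: |z0 - a|^2 = (-1.7)^2 + (-0.2)^2 = 2.93; |1 - conj(a)*z0|^2 = 1.72^2 + (-0.16)^2 = 2.984
Step 4: |B_a(-0.8)| = sqrt(2.93 / 2.984) = sqrt(0.981903)
Step 5: = 0.9909

0.9909


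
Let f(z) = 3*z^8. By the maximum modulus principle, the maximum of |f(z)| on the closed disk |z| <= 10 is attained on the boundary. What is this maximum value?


Step 1: On |z| = 10, |f(z)| = 3 * |z|^8 = 3 * 10^8
Step 2: By maximum modulus principle, maximum is on boundary.
Step 3: Maximum = 3 * 100000000 = 300000000

300000000


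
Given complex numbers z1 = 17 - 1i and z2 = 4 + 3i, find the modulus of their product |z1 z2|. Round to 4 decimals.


Step 1: |z1| = sqrt(17^2 + (-1)^2) = sqrt(290)
Step 2: |z2| = sqrt(4^2 + 3^2) = sqrt(25)
Step 3: |z1*z2| = |z1|*|z2| = sqrt(290) * sqrt(25) = sqrt(290 * 25) = sqrt(7250)
Step 4: = 85.1469

85.1469


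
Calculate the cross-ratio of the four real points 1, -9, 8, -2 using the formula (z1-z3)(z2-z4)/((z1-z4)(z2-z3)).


Step 1: (z1-z3)(z2-z4) = (-7) * (-7) = 49
Step 2: (z1-z4)(z2-z3) = 3 * (-17) = -51
Step 3: Cross-ratio = -49/51 = -49/51

-49/51


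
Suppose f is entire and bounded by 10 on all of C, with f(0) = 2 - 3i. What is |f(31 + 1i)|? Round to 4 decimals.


Step 1: By Liouville's theorem, a bounded entire function is constant.
Step 2: f(z) = f(0) = 2 - 3i for all z.
Step 3: |f(w)| = |2 - 3i| = sqrt(4 + 9)
Step 4: = 3.6056

3.6056


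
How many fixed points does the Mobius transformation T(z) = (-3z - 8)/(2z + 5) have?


Step 1: Fixed points satisfy T(z) = z
Step 2: 2z^2 + 8z + 8 = 0
Step 3: Discriminant = 8^2 - 4*2*8 = 0
Step 4: Number of fixed points = 1

1


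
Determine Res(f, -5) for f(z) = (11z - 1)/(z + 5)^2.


Step 1: Pole of order 2 at z = -5
Step 2: Res = lim d/dz [(z + 5)^2 * f(z)] as z -> -5
Step 3: (z + 5)^2 * f(z) = 11z - 1
Step 4: d/dz[11z - 1] = 11

11


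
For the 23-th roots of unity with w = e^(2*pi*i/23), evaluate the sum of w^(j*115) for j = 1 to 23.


Step 1: The sum sum_{j=1}^{n} w^(k*j) equals n if n | k, else 0.
Step 2: Here n = 23, k = 115
Step 3: Does n divide k? 23 | 115 -> True
Step 4: Sum = 23

23


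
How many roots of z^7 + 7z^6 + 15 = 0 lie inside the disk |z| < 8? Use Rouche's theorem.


Step 1: On |z| = 8 the three terms have sizes |z^7| = 8^7 = 2097152, |7z^6| = 7*8^6 = 1835008, |15| = 15
Step 2: The dominant term is g(z) = z^7; let h(z) = 7z^6 + 15 so f = g + h
Step 3: On |z| = 8: |g| = 2097152 and |h| <= 1835008 + 15 = 1835023
Step 4: Since 2097152 > 1835023, |h| < |g| on |z| = 8, so by Rouche f has the same number of zeros as g inside |z| < 8
Step 5: g(z) = z^7 has 7 zeros (all at the origin) inside |z| < 8. Answer = 7

7


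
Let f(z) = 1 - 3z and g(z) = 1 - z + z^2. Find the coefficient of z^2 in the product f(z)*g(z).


Step 1: z^2 term in f*g comes from: (1)*(z^2) + (-3z)*(-z) + (0)*(1)
Step 2: = 1 + 3 + 0
Step 3: = 4

4


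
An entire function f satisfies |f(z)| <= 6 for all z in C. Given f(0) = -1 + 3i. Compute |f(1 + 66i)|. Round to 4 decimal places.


Step 1: By Liouville's theorem, a bounded entire function is constant.
Step 2: f(z) = f(0) = -1 + 3i for all z.
Step 3: |f(w)| = |-1 + 3i| = sqrt(1 + 9)
Step 4: = 3.1623

3.1623


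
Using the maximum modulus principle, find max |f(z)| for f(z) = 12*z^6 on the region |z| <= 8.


Step 1: On |z| = 8, |f(z)| = 12 * |z|^6 = 12 * 8^6
Step 2: By maximum modulus principle, maximum is on boundary.
Step 3: Maximum = 12 * 262144 = 3145728

3145728


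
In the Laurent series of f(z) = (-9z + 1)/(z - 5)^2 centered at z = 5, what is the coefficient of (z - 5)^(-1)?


Step 1: Write the numerator in powers of (z - 5): -9z + 1 = -9(z - 5) + (-9*5 + 1) = -9(z - 5) - 44
Step 2: Divide by (z - 5)^2: f(z) = -44(z - 5)^(-2) - 9(z - 5)^(-1)
Step 3: This finite sum is the Laurent series of f about z = 5.
Step 4: Coefficient of (z - 5)^(-1) = coefficient of (z - 5) in the re-centred numerator = -9

-9


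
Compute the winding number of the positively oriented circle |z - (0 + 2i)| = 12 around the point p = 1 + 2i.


Step 1: Center c = (0, 2), radius = 12
Step 2: |p - c|^2 = 1^2 + 0^2 = 1
Step 3: r^2 = 144
Step 4: |p-c| < r so winding number = 1

1


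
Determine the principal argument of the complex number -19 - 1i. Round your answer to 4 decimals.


Step 1: z = -19 - 1i
Step 2: arg(z) = atan2(-1, -19)
Step 3: arg(z) = -3.089

-3.089


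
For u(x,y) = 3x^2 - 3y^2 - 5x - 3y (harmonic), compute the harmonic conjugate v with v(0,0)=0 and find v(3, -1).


Step 1: v_x = -u_y = 6y + 3
Step 2: v_y = u_x = 6x - 5
Step 3: v = 6xy + 3x - 5y + C
Step 4: v(0,0) = 0 => C = 0
Step 5: v(3, -1) = -4

-4


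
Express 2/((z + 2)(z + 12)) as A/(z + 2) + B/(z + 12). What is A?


Step 1: Multiply both sides by (z + 2) and set z = -2
Step 2: A = 2 / (-2 + 12)
Step 3: A = 2 / 10
Step 4: A = 1/5

1/5


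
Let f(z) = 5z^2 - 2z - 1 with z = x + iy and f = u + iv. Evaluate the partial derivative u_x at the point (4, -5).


Step 1: f(z) = 5(x+iy)^2 - 2(x+iy) - 1
Step 2: u = 5(x^2 - y^2) - 2x - 1
Step 3: u_x = 10x - 2
Step 4: At (4, -5): u_x = 40 - 2 = 38

38


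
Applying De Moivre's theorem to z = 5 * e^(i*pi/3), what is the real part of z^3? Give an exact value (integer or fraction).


Step 1: By De Moivre's theorem, z^3 = 5^3 * e^(i*3*pi/3) = 125 * (cos(pi) + i*sin(pi))
Step 2: |z|^3 = 5^3 = 125
Step 3: The angle pi already lies in [0, 2*pi)
Step 4: cos(pi) = -1
Step 5: Re(z^3) = 125 * (-1) = -125

-125


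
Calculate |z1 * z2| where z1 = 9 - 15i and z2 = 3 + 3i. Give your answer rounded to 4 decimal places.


Step 1: |z1| = sqrt(9^2 + (-15)^2) = sqrt(306)
Step 2: |z2| = sqrt(3^2 + 3^2) = sqrt(18)
Step 3: |z1*z2| = |z1|*|z2| = sqrt(306) * sqrt(18) = sqrt(306 * 18) = sqrt(5508)
Step 4: = 74.2159

74.2159


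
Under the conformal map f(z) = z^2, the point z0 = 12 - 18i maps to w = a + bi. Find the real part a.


Step 1: z0 = 12 - 18i
Step 2: z0^2 = 12^2 - (-18)^2 - 432i
Step 3: real part = 144 - 324 = -180

-180


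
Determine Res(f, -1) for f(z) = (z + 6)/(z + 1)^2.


Step 1: Pole of order 2 at z = -1
Step 2: Res = lim d/dz [(z + 1)^2 * f(z)] as z -> -1
Step 3: (z + 1)^2 * f(z) = z + 6
Step 4: d/dz[z + 6] = 1

1


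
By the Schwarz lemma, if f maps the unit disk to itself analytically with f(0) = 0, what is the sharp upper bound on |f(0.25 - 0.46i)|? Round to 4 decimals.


Step 1: Schwarz lemma: if f: D -> D is analytic with f(0) = 0, then |f(z)| <= |z| for all z in D, and this is sharp (f(z) = z).
Step 2: |z0|^2 = 0.25^2 + (-0.46)^2 = 0.2741
Step 3: |z0| = sqrt(0.2741) = 0.523546
Step 4: Best bound = |z0| = 0.5235

0.5235


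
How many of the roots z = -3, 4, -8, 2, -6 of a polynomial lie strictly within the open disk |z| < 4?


Step 1: Check each root:
  z = -3: |-3| = 3 < 4
  z = 4: |4| = 4 >= 4
  z = -8: |-8| = 8 >= 4
  z = 2: |2| = 2 < 4
  z = -6: |-6| = 6 >= 4
Step 2: Count = 2

2


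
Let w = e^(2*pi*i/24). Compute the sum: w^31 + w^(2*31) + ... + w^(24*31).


Step 1: The sum sum_{j=1}^{n} w^(k*j) equals n if n | k, else 0.
Step 2: Here n = 24, k = 31
Step 3: Does n divide k? 24 | 31 -> False
Step 4: Sum = 0

0


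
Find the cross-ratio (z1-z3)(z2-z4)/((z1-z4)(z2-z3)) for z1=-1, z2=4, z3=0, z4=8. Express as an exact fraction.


Step 1: (z1-z3)(z2-z4) = (-1) * (-4) = 4
Step 2: (z1-z4)(z2-z3) = (-9) * 4 = -36
Step 3: Cross-ratio = -4/36 = -1/9

-1/9


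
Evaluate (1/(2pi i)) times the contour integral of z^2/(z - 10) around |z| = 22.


Step 1: f(z) = z^2, a = 10 is inside |z| = 22
Step 2: By Cauchy integral formula: (1/(2pi*i)) * integral = f(a)
Step 3: f(10) = 10^2 = 100

100


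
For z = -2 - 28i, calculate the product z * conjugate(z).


Step 1: conj(z) = -2 + 28i
Step 2: z * conj(z) = (-2)^2 + (-28)^2
Step 3: = 4 + 784 = 788

788


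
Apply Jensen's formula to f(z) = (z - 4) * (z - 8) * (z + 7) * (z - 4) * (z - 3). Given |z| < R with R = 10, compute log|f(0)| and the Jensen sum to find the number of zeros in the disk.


Jensen's formula: (1/2pi)*integral log|f(Re^it)|dt = log|f(0)| + sum_{|a_k|<R} log(R/|a_k|)
Step 1: f(0) = (-4) * (-8) * 7 * (-4) * (-3) = 2688
Step 2: log|f(0)| = log|4| + log|8| + log|-7| + log|4| + log|3| = 7.8966
Step 3: Zeros inside |z| < 10: 4, 8, -7, 4, 3
Step 4: Jensen sum = log(10/4) + log(10/8) + log(10/7) + log(10/4) + log(10/3) = 3.6164
Step 5: n(R) = number of terms in the Jensen sum = count of zeros inside |z| < 10 = 5

5


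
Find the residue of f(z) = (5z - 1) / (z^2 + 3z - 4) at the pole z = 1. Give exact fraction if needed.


Step 1: Q(z) = z^2 + 3z - 4 = (z - 1)(z + 4)
Step 2: Q'(z) = 2z + 3
Step 3: Q'(1) = 5, P(1) = 4
Step 4: Res = P(1)/Q'(1) = 4/5 = 4/5

4/5


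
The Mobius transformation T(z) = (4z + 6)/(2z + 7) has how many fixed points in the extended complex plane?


Step 1: Fixed points satisfy T(z) = z
Step 2: 2z^2 + 3z - 6 = 0
Step 3: Discriminant = 3^2 - 4*2*(-6) = 57
Step 4: Number of fixed points = 2

2


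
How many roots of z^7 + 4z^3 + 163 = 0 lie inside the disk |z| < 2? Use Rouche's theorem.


Step 1: On |z| = 2 the three terms have sizes |z^7| = 2^7 = 128, |4z^3| = 4*2^3 = 32, |163| = 163
Step 2: The dominant term is g(z) = 163; let h(z) = z^7 + 4z^3 so f = g + h
Step 3: On |z| = 2: |g| = 163 and |h| <= 128 + 32 = 160
Step 4: Since 163 > 160, |h| < |g| on |z| = 2, so by Rouche f has the same number of zeros as g inside |z| < 2
Step 5: g(z) = 163 is a nonzero constant with no zeros inside |z| < 2. Answer = 0

0
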